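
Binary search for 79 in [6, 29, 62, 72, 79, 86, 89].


Step 1: lo=0, hi=6, mid=3, val=72
Step 2: lo=4, hi=6, mid=5, val=86
Step 3: lo=4, hi=4, mid=4, val=79

Found at index 4


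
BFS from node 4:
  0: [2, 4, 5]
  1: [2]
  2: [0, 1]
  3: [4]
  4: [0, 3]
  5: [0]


Visit 4, enqueue [0, 3]
Visit 0, enqueue [2, 5]
Visit 3, enqueue []
Visit 2, enqueue [1]
Visit 5, enqueue []
Visit 1, enqueue []

BFS order: [4, 0, 3, 2, 5, 1]


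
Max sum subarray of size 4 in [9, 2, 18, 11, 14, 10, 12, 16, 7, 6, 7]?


[0:4]: 40
[1:5]: 45
[2:6]: 53
[3:7]: 47
[4:8]: 52
[5:9]: 45
[6:10]: 41
[7:11]: 36

Max: 53 at [2:6]


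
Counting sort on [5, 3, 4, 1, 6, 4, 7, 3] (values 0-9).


Input: [5, 3, 4, 1, 6, 4, 7, 3]
Counts: [0, 1, 0, 2, 2, 1, 1, 1, 0, 0]

Sorted: [1, 3, 3, 4, 4, 5, 6, 7]


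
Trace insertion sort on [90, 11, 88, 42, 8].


Initial: [90, 11, 88, 42, 8]
Insert 11: [11, 90, 88, 42, 8]
Insert 88: [11, 88, 90, 42, 8]
Insert 42: [11, 42, 88, 90, 8]
Insert 8: [8, 11, 42, 88, 90]

Sorted: [8, 11, 42, 88, 90]


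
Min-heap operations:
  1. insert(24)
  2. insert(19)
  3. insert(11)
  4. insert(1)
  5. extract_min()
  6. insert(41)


insert(24) -> [24]
insert(19) -> [19, 24]
insert(11) -> [11, 24, 19]
insert(1) -> [1, 11, 19, 24]
extract_min()->1, [11, 24, 19]
insert(41) -> [11, 24, 19, 41]

Final heap: [11, 24, 19, 41]


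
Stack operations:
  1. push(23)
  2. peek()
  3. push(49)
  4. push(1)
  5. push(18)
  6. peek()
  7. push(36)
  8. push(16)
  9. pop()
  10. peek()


push(23) -> [23]
peek()->23
push(49) -> [23, 49]
push(1) -> [23, 49, 1]
push(18) -> [23, 49, 1, 18]
peek()->18
push(36) -> [23, 49, 1, 18, 36]
push(16) -> [23, 49, 1, 18, 36, 16]
pop()->16, [23, 49, 1, 18, 36]
peek()->36

Final stack: [23, 49, 1, 18, 36]


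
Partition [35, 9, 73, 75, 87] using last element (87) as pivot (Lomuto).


Pivot: 87
  35 <= 87: advance i (no swap)
  9 <= 87: advance i (no swap)
  73 <= 87: advance i (no swap)
  75 <= 87: advance i (no swap)
Place pivot at 4: [35, 9, 73, 75, 87]

Partitioned: [35, 9, 73, 75, 87]


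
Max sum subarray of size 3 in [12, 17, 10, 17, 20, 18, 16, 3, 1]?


[0:3]: 39
[1:4]: 44
[2:5]: 47
[3:6]: 55
[4:7]: 54
[5:8]: 37
[6:9]: 20

Max: 55 at [3:6]


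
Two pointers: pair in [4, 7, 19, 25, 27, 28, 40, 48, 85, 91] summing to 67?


lo=0(4)+hi=9(91)=95
lo=0(4)+hi=8(85)=89
lo=0(4)+hi=7(48)=52
lo=1(7)+hi=7(48)=55
lo=2(19)+hi=7(48)=67

Yes: 19+48=67


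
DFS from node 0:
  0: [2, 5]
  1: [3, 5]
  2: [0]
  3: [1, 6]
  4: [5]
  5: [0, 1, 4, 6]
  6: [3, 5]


Visit 0, push [5, 2]
Visit 2, push []
Visit 5, push [6, 4, 1]
Visit 1, push [3]
Visit 3, push [6]
Visit 6, push []
Visit 4, push []

DFS order: [0, 2, 5, 1, 3, 6, 4]


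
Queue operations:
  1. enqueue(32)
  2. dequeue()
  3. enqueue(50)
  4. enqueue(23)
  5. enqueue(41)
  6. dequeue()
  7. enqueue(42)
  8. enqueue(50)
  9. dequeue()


enqueue(32) -> [32]
dequeue()->32, []
enqueue(50) -> [50]
enqueue(23) -> [50, 23]
enqueue(41) -> [50, 23, 41]
dequeue()->50, [23, 41]
enqueue(42) -> [23, 41, 42]
enqueue(50) -> [23, 41, 42, 50]
dequeue()->23, [41, 42, 50]

Final queue: [41, 42, 50]


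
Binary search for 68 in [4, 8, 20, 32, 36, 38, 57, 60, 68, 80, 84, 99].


Step 1: lo=0, hi=11, mid=5, val=38
Step 2: lo=6, hi=11, mid=8, val=68

Found at index 8


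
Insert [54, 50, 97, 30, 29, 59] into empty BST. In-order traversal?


Insert 54: root
Insert 50: L from 54
Insert 97: R from 54
Insert 30: L from 54 -> L from 50
Insert 29: L from 54 -> L from 50 -> L from 30
Insert 59: R from 54 -> L from 97

In-order: [29, 30, 50, 54, 59, 97]


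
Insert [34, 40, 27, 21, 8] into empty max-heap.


Insert 34: [34]
Insert 40: [40, 34]
Insert 27: [40, 34, 27]
Insert 21: [40, 34, 27, 21]
Insert 8: [40, 34, 27, 21, 8]

Final heap: [40, 34, 27, 21, 8]


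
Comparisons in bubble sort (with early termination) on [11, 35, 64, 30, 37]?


Algorithm: bubble sort (with early termination)
Input: [11, 35, 64, 30, 37]
Sorted: [11, 30, 35, 37, 64]

9


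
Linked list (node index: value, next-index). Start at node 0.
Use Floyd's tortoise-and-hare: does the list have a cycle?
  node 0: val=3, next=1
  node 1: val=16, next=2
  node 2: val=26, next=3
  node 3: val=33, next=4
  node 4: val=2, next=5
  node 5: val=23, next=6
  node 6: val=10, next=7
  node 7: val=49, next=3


Floyd's tortoise (slow, +1) and hare (fast, +2):
  init: slow=0, fast=0
  step 1: slow=1, fast=2
  step 2: slow=2, fast=4
  step 3: slow=3, fast=6
  step 4: slow=4, fast=3
  step 5: slow=5, fast=5
  slow == fast at node 5: cycle detected

Cycle: yes


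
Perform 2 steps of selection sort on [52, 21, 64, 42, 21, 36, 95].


Initial: [52, 21, 64, 42, 21, 36, 95]
Step 1: min=21 at 1
  Swap: [21, 52, 64, 42, 21, 36, 95]
Step 2: min=21 at 4
  Swap: [21, 21, 64, 42, 52, 36, 95]

After 2 steps: [21, 21, 64, 42, 52, 36, 95]


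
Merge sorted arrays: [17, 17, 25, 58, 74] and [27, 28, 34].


Take 17 from A
Take 17 from A
Take 25 from A
Take 27 from B
Take 28 from B
Take 34 from B

Merged: [17, 17, 25, 27, 28, 34, 58, 74]


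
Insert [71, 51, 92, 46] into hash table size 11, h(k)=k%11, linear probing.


Insert 71: h=5 -> slot 5
Insert 51: h=7 -> slot 7
Insert 92: h=4 -> slot 4
Insert 46: h=2 -> slot 2

Table: [None, None, 46, None, 92, 71, None, 51, None, None, None]


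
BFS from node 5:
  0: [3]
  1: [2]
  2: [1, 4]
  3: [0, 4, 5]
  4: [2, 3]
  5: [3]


Visit 5, enqueue [3]
Visit 3, enqueue [0, 4]
Visit 0, enqueue []
Visit 4, enqueue [2]
Visit 2, enqueue [1]
Visit 1, enqueue []

BFS order: [5, 3, 0, 4, 2, 1]


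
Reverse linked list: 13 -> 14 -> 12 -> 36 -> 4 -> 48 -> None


Step 1: curr=13, set curr.next=prev(None) | reversed so far: 13
Step 2: curr=14, set curr.next=prev(13) | reversed so far: 14 -> 13
Step 3: curr=12, set curr.next=prev(14) | reversed so far: 12 -> 14 -> 13
Step 4: curr=36, set curr.next=prev(12) | reversed so far: 36 -> 12 -> 14 -> 13
Step 5: curr=4, set curr.next=prev(36) | reversed so far: 4 -> 36 -> 12 -> 14 -> 13
Step 6: curr=48, set curr.next=prev(4) | reversed so far: 48 -> 4 -> 36 -> 12 -> 14 -> 13

48 -> 4 -> 36 -> 12 -> 14 -> 13 -> None


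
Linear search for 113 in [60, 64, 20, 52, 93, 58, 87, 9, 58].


i=0: 60!=113
i=1: 64!=113
i=2: 20!=113
i=3: 52!=113
i=4: 93!=113
i=5: 58!=113
i=6: 87!=113
i=7: 9!=113
i=8: 58!=113

Not found, 9 comps


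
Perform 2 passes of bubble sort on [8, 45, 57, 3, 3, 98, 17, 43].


Initial: [8, 45, 57, 3, 3, 98, 17, 43]
Pass 1: [8, 45, 3, 3, 57, 17, 43, 98] (4 swaps)
Pass 2: [8, 3, 3, 45, 17, 43, 57, 98] (4 swaps)

After 2 passes: [8, 3, 3, 45, 17, 43, 57, 98]


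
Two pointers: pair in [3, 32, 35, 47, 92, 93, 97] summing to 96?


lo=0(3)+hi=6(97)=100
lo=0(3)+hi=5(93)=96

Yes: 3+93=96


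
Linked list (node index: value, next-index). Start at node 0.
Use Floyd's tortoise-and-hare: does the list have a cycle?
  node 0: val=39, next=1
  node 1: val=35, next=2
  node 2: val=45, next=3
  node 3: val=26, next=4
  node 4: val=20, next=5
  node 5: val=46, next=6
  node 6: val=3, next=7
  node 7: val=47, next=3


Floyd's tortoise (slow, +1) and hare (fast, +2):
  init: slow=0, fast=0
  step 1: slow=1, fast=2
  step 2: slow=2, fast=4
  step 3: slow=3, fast=6
  step 4: slow=4, fast=3
  step 5: slow=5, fast=5
  slow == fast at node 5: cycle detected

Cycle: yes


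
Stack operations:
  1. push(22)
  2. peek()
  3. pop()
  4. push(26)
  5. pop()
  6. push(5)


push(22) -> [22]
peek()->22
pop()->22, []
push(26) -> [26]
pop()->26, []
push(5) -> [5]

Final stack: [5]


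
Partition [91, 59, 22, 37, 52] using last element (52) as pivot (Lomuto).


Pivot: 52
  22 <= 52: swap -> [22, 59, 91, 37, 52]
  37 <= 52: swap -> [22, 37, 91, 59, 52]
Place pivot at 2: [22, 37, 52, 59, 91]

Partitioned: [22, 37, 52, 59, 91]


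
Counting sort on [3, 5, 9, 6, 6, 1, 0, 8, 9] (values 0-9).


Input: [3, 5, 9, 6, 6, 1, 0, 8, 9]
Counts: [1, 1, 0, 1, 0, 1, 2, 0, 1, 2]

Sorted: [0, 1, 3, 5, 6, 6, 8, 9, 9]


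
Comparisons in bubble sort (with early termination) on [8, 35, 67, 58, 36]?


Algorithm: bubble sort (with early termination)
Input: [8, 35, 67, 58, 36]
Sorted: [8, 35, 36, 58, 67]

9


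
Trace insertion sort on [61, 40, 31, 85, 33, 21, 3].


Initial: [61, 40, 31, 85, 33, 21, 3]
Insert 40: [40, 61, 31, 85, 33, 21, 3]
Insert 31: [31, 40, 61, 85, 33, 21, 3]
Insert 85: [31, 40, 61, 85, 33, 21, 3]
Insert 33: [31, 33, 40, 61, 85, 21, 3]
Insert 21: [21, 31, 33, 40, 61, 85, 3]
Insert 3: [3, 21, 31, 33, 40, 61, 85]

Sorted: [3, 21, 31, 33, 40, 61, 85]


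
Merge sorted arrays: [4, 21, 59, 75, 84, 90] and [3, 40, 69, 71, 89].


Take 3 from B
Take 4 from A
Take 21 from A
Take 40 from B
Take 59 from A
Take 69 from B
Take 71 from B
Take 75 from A
Take 84 from A
Take 89 from B

Merged: [3, 4, 21, 40, 59, 69, 71, 75, 84, 89, 90]


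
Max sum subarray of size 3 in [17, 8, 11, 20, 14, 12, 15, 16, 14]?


[0:3]: 36
[1:4]: 39
[2:5]: 45
[3:6]: 46
[4:7]: 41
[5:8]: 43
[6:9]: 45

Max: 46 at [3:6]


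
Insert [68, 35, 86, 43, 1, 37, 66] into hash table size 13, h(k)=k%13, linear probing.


Insert 68: h=3 -> slot 3
Insert 35: h=9 -> slot 9
Insert 86: h=8 -> slot 8
Insert 43: h=4 -> slot 4
Insert 1: h=1 -> slot 1
Insert 37: h=11 -> slot 11
Insert 66: h=1, 1 probes -> slot 2

Table: [None, 1, 66, 68, 43, None, None, None, 86, 35, None, 37, None]


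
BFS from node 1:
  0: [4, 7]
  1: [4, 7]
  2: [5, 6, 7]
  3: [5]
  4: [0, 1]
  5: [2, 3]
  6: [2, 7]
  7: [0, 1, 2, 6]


Visit 1, enqueue [4, 7]
Visit 4, enqueue [0]
Visit 7, enqueue [2, 6]
Visit 0, enqueue []
Visit 2, enqueue [5]
Visit 6, enqueue []
Visit 5, enqueue [3]
Visit 3, enqueue []

BFS order: [1, 4, 7, 0, 2, 6, 5, 3]


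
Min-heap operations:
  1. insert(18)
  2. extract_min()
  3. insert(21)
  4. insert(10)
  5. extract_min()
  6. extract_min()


insert(18) -> [18]
extract_min()->18, []
insert(21) -> [21]
insert(10) -> [10, 21]
extract_min()->10, [21]
extract_min()->21, []

Final heap: []


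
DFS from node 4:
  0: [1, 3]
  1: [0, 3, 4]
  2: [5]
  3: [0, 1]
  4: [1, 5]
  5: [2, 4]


Visit 4, push [5, 1]
Visit 1, push [3, 0]
Visit 0, push [3]
Visit 3, push []
Visit 5, push [2]
Visit 2, push []

DFS order: [4, 1, 0, 3, 5, 2]


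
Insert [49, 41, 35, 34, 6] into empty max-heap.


Insert 49: [49]
Insert 41: [49, 41]
Insert 35: [49, 41, 35]
Insert 34: [49, 41, 35, 34]
Insert 6: [49, 41, 35, 34, 6]

Final heap: [49, 41, 35, 34, 6]


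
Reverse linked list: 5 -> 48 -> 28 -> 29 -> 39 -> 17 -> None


Step 1: curr=5, set curr.next=prev(None) | reversed so far: 5
Step 2: curr=48, set curr.next=prev(5) | reversed so far: 48 -> 5
Step 3: curr=28, set curr.next=prev(48) | reversed so far: 28 -> 48 -> 5
Step 4: curr=29, set curr.next=prev(28) | reversed so far: 29 -> 28 -> 48 -> 5
Step 5: curr=39, set curr.next=prev(29) | reversed so far: 39 -> 29 -> 28 -> 48 -> 5
Step 6: curr=17, set curr.next=prev(39) | reversed so far: 17 -> 39 -> 29 -> 28 -> 48 -> 5

17 -> 39 -> 29 -> 28 -> 48 -> 5 -> None


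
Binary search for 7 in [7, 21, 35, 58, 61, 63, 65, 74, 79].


Step 1: lo=0, hi=8, mid=4, val=61
Step 2: lo=0, hi=3, mid=1, val=21
Step 3: lo=0, hi=0, mid=0, val=7

Found at index 0


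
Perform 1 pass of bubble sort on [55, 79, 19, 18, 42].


Initial: [55, 79, 19, 18, 42]
Pass 1: [55, 19, 18, 42, 79] (3 swaps)

After 1 pass: [55, 19, 18, 42, 79]


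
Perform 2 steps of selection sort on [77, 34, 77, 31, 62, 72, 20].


Initial: [77, 34, 77, 31, 62, 72, 20]
Step 1: min=20 at 6
  Swap: [20, 34, 77, 31, 62, 72, 77]
Step 2: min=31 at 3
  Swap: [20, 31, 77, 34, 62, 72, 77]

After 2 steps: [20, 31, 77, 34, 62, 72, 77]


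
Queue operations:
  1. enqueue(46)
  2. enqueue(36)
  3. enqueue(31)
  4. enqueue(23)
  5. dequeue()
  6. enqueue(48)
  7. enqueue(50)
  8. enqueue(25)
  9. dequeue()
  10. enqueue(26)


enqueue(46) -> [46]
enqueue(36) -> [46, 36]
enqueue(31) -> [46, 36, 31]
enqueue(23) -> [46, 36, 31, 23]
dequeue()->46, [36, 31, 23]
enqueue(48) -> [36, 31, 23, 48]
enqueue(50) -> [36, 31, 23, 48, 50]
enqueue(25) -> [36, 31, 23, 48, 50, 25]
dequeue()->36, [31, 23, 48, 50, 25]
enqueue(26) -> [31, 23, 48, 50, 25, 26]

Final queue: [31, 23, 48, 50, 25, 26]


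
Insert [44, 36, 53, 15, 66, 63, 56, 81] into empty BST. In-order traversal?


Insert 44: root
Insert 36: L from 44
Insert 53: R from 44
Insert 15: L from 44 -> L from 36
Insert 66: R from 44 -> R from 53
Insert 63: R from 44 -> R from 53 -> L from 66
Insert 56: R from 44 -> R from 53 -> L from 66 -> L from 63
Insert 81: R from 44 -> R from 53 -> R from 66

In-order: [15, 36, 44, 53, 56, 63, 66, 81]


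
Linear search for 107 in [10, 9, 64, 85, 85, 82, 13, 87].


i=0: 10!=107
i=1: 9!=107
i=2: 64!=107
i=3: 85!=107
i=4: 85!=107
i=5: 82!=107
i=6: 13!=107
i=7: 87!=107

Not found, 8 comps


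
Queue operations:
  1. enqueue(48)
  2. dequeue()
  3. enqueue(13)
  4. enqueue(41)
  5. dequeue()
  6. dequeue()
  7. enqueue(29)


enqueue(48) -> [48]
dequeue()->48, []
enqueue(13) -> [13]
enqueue(41) -> [13, 41]
dequeue()->13, [41]
dequeue()->41, []
enqueue(29) -> [29]

Final queue: [29]


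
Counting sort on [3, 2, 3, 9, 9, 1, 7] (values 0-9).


Input: [3, 2, 3, 9, 9, 1, 7]
Counts: [0, 1, 1, 2, 0, 0, 0, 1, 0, 2]

Sorted: [1, 2, 3, 3, 7, 9, 9]


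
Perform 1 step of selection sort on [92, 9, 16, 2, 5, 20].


Initial: [92, 9, 16, 2, 5, 20]
Step 1: min=2 at 3
  Swap: [2, 9, 16, 92, 5, 20]

After 1 step: [2, 9, 16, 92, 5, 20]


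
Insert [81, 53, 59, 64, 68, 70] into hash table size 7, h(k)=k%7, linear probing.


Insert 81: h=4 -> slot 4
Insert 53: h=4, 1 probes -> slot 5
Insert 59: h=3 -> slot 3
Insert 64: h=1 -> slot 1
Insert 68: h=5, 1 probes -> slot 6
Insert 70: h=0 -> slot 0

Table: [70, 64, None, 59, 81, 53, 68]


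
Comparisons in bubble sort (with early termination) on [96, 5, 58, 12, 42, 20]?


Algorithm: bubble sort (with early termination)
Input: [96, 5, 58, 12, 42, 20]
Sorted: [5, 12, 20, 42, 58, 96]

14


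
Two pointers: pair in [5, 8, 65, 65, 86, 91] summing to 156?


lo=0(5)+hi=5(91)=96
lo=1(8)+hi=5(91)=99
lo=2(65)+hi=5(91)=156

Yes: 65+91=156


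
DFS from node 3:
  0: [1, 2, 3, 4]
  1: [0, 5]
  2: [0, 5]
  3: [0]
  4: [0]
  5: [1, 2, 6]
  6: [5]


Visit 3, push [0]
Visit 0, push [4, 2, 1]
Visit 1, push [5]
Visit 5, push [6, 2]
Visit 2, push []
Visit 6, push []
Visit 4, push []

DFS order: [3, 0, 1, 5, 2, 6, 4]


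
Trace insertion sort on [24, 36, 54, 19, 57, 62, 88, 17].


Initial: [24, 36, 54, 19, 57, 62, 88, 17]
Insert 36: [24, 36, 54, 19, 57, 62, 88, 17]
Insert 54: [24, 36, 54, 19, 57, 62, 88, 17]
Insert 19: [19, 24, 36, 54, 57, 62, 88, 17]
Insert 57: [19, 24, 36, 54, 57, 62, 88, 17]
Insert 62: [19, 24, 36, 54, 57, 62, 88, 17]
Insert 88: [19, 24, 36, 54, 57, 62, 88, 17]
Insert 17: [17, 19, 24, 36, 54, 57, 62, 88]

Sorted: [17, 19, 24, 36, 54, 57, 62, 88]


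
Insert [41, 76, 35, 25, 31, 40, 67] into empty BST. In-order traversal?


Insert 41: root
Insert 76: R from 41
Insert 35: L from 41
Insert 25: L from 41 -> L from 35
Insert 31: L from 41 -> L from 35 -> R from 25
Insert 40: L from 41 -> R from 35
Insert 67: R from 41 -> L from 76

In-order: [25, 31, 35, 40, 41, 67, 76]


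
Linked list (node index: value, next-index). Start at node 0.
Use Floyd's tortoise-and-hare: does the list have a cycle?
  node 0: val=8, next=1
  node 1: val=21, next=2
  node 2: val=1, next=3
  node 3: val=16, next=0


Floyd's tortoise (slow, +1) and hare (fast, +2):
  init: slow=0, fast=0
  step 1: slow=1, fast=2
  step 2: slow=2, fast=0
  step 3: slow=3, fast=2
  step 4: slow=0, fast=0
  slow == fast at node 0: cycle detected

Cycle: yes


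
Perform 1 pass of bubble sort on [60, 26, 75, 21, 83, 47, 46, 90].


Initial: [60, 26, 75, 21, 83, 47, 46, 90]
Pass 1: [26, 60, 21, 75, 47, 46, 83, 90] (4 swaps)

After 1 pass: [26, 60, 21, 75, 47, 46, 83, 90]


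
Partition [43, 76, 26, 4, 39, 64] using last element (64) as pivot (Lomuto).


Pivot: 64
  43 <= 64: advance i (no swap)
  26 <= 64: swap -> [43, 26, 76, 4, 39, 64]
  4 <= 64: swap -> [43, 26, 4, 76, 39, 64]
  39 <= 64: swap -> [43, 26, 4, 39, 76, 64]
Place pivot at 4: [43, 26, 4, 39, 64, 76]

Partitioned: [43, 26, 4, 39, 64, 76]


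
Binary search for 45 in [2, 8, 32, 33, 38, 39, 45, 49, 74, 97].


Step 1: lo=0, hi=9, mid=4, val=38
Step 2: lo=5, hi=9, mid=7, val=49
Step 3: lo=5, hi=6, mid=5, val=39
Step 4: lo=6, hi=6, mid=6, val=45

Found at index 6


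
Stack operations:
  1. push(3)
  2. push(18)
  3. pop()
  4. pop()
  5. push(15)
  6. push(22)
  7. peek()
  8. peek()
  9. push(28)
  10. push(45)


push(3) -> [3]
push(18) -> [3, 18]
pop()->18, [3]
pop()->3, []
push(15) -> [15]
push(22) -> [15, 22]
peek()->22
peek()->22
push(28) -> [15, 22, 28]
push(45) -> [15, 22, 28, 45]

Final stack: [15, 22, 28, 45]


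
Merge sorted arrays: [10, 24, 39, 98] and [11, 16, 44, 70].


Take 10 from A
Take 11 from B
Take 16 from B
Take 24 from A
Take 39 from A
Take 44 from B
Take 70 from B

Merged: [10, 11, 16, 24, 39, 44, 70, 98]


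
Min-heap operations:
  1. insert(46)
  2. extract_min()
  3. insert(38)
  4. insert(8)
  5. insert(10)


insert(46) -> [46]
extract_min()->46, []
insert(38) -> [38]
insert(8) -> [8, 38]
insert(10) -> [8, 38, 10]

Final heap: [8, 38, 10]


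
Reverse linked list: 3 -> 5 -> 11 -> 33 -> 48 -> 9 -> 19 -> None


Step 1: curr=3, set curr.next=prev(None) | reversed so far: 3
Step 2: curr=5, set curr.next=prev(3) | reversed so far: 5 -> 3
Step 3: curr=11, set curr.next=prev(5) | reversed so far: 11 -> 5 -> 3
Step 4: curr=33, set curr.next=prev(11) | reversed so far: 33 -> 11 -> 5 -> 3
Step 5: curr=48, set curr.next=prev(33) | reversed so far: 48 -> 33 -> 11 -> 5 -> 3
Step 6: curr=9, set curr.next=prev(48) | reversed so far: 9 -> 48 -> 33 -> 11 -> 5 -> 3
Step 7: curr=19, set curr.next=prev(9) | reversed so far: 19 -> 9 -> 48 -> 33 -> 11 -> 5 -> 3

19 -> 9 -> 48 -> 33 -> 11 -> 5 -> 3 -> None


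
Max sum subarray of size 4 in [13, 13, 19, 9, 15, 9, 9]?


[0:4]: 54
[1:5]: 56
[2:6]: 52
[3:7]: 42

Max: 56 at [1:5]


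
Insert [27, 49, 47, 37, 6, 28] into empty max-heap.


Insert 27: [27]
Insert 49: [49, 27]
Insert 47: [49, 27, 47]
Insert 37: [49, 37, 47, 27]
Insert 6: [49, 37, 47, 27, 6]
Insert 28: [49, 37, 47, 27, 6, 28]

Final heap: [49, 37, 47, 27, 6, 28]


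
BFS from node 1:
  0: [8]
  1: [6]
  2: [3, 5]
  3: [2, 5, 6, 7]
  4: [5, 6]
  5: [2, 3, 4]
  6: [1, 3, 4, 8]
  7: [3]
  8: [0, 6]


Visit 1, enqueue [6]
Visit 6, enqueue [3, 4, 8]
Visit 3, enqueue [2, 5, 7]
Visit 4, enqueue []
Visit 8, enqueue [0]
Visit 2, enqueue []
Visit 5, enqueue []
Visit 7, enqueue []
Visit 0, enqueue []

BFS order: [1, 6, 3, 4, 8, 2, 5, 7, 0]


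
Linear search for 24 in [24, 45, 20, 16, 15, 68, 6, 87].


i=0: 24==24 found!

Found at 0, 1 comps


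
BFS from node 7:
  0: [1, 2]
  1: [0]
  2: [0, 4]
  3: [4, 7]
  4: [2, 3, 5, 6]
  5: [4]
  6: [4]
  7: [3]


Visit 7, enqueue [3]
Visit 3, enqueue [4]
Visit 4, enqueue [2, 5, 6]
Visit 2, enqueue [0]
Visit 5, enqueue []
Visit 6, enqueue []
Visit 0, enqueue [1]
Visit 1, enqueue []

BFS order: [7, 3, 4, 2, 5, 6, 0, 1]


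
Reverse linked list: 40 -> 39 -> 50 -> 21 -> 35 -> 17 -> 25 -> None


Step 1: curr=40, set curr.next=prev(None) | reversed so far: 40
Step 2: curr=39, set curr.next=prev(40) | reversed so far: 39 -> 40
Step 3: curr=50, set curr.next=prev(39) | reversed so far: 50 -> 39 -> 40
Step 4: curr=21, set curr.next=prev(50) | reversed so far: 21 -> 50 -> 39 -> 40
Step 5: curr=35, set curr.next=prev(21) | reversed so far: 35 -> 21 -> 50 -> 39 -> 40
Step 6: curr=17, set curr.next=prev(35) | reversed so far: 17 -> 35 -> 21 -> 50 -> 39 -> 40
Step 7: curr=25, set curr.next=prev(17) | reversed so far: 25 -> 17 -> 35 -> 21 -> 50 -> 39 -> 40

25 -> 17 -> 35 -> 21 -> 50 -> 39 -> 40 -> None


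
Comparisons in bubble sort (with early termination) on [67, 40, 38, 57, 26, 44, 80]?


Algorithm: bubble sort (with early termination)
Input: [67, 40, 38, 57, 26, 44, 80]
Sorted: [26, 38, 40, 44, 57, 67, 80]

20


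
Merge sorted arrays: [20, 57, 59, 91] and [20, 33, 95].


Take 20 from A
Take 20 from B
Take 33 from B
Take 57 from A
Take 59 from A
Take 91 from A

Merged: [20, 20, 33, 57, 59, 91, 95]


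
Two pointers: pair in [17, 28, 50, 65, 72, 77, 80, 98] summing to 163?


lo=0(17)+hi=7(98)=115
lo=1(28)+hi=7(98)=126
lo=2(50)+hi=7(98)=148
lo=3(65)+hi=7(98)=163

Yes: 65+98=163


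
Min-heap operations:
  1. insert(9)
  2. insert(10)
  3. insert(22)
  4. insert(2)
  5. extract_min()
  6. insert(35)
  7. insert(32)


insert(9) -> [9]
insert(10) -> [9, 10]
insert(22) -> [9, 10, 22]
insert(2) -> [2, 9, 22, 10]
extract_min()->2, [9, 10, 22]
insert(35) -> [9, 10, 22, 35]
insert(32) -> [9, 10, 22, 35, 32]

Final heap: [9, 10, 22, 35, 32]


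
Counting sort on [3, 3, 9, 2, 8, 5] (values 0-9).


Input: [3, 3, 9, 2, 8, 5]
Counts: [0, 0, 1, 2, 0, 1, 0, 0, 1, 1]

Sorted: [2, 3, 3, 5, 8, 9]


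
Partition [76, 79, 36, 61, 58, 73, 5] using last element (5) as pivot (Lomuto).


Pivot: 5
Place pivot at 0: [5, 79, 36, 61, 58, 73, 76]

Partitioned: [5, 79, 36, 61, 58, 73, 76]


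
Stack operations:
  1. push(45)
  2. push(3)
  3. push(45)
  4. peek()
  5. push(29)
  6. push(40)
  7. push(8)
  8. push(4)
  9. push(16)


push(45) -> [45]
push(3) -> [45, 3]
push(45) -> [45, 3, 45]
peek()->45
push(29) -> [45, 3, 45, 29]
push(40) -> [45, 3, 45, 29, 40]
push(8) -> [45, 3, 45, 29, 40, 8]
push(4) -> [45, 3, 45, 29, 40, 8, 4]
push(16) -> [45, 3, 45, 29, 40, 8, 4, 16]

Final stack: [45, 3, 45, 29, 40, 8, 4, 16]


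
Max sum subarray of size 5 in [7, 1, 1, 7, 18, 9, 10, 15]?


[0:5]: 34
[1:6]: 36
[2:7]: 45
[3:8]: 59

Max: 59 at [3:8]


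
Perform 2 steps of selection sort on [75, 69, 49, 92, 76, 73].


Initial: [75, 69, 49, 92, 76, 73]
Step 1: min=49 at 2
  Swap: [49, 69, 75, 92, 76, 73]
Step 2: min=69 at 1
  Swap: [49, 69, 75, 92, 76, 73]

After 2 steps: [49, 69, 75, 92, 76, 73]


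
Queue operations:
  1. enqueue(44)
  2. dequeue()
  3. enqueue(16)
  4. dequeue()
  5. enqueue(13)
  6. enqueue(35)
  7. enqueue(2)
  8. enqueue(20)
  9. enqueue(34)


enqueue(44) -> [44]
dequeue()->44, []
enqueue(16) -> [16]
dequeue()->16, []
enqueue(13) -> [13]
enqueue(35) -> [13, 35]
enqueue(2) -> [13, 35, 2]
enqueue(20) -> [13, 35, 2, 20]
enqueue(34) -> [13, 35, 2, 20, 34]

Final queue: [13, 35, 2, 20, 34]


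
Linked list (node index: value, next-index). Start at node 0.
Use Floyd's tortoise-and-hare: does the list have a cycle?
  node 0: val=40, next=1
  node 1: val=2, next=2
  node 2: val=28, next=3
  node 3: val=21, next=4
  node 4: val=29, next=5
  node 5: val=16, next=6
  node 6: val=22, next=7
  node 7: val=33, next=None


Floyd's tortoise (slow, +1) and hare (fast, +2):
  init: slow=0, fast=0
  step 1: slow=1, fast=2
  step 2: slow=2, fast=4
  step 3: slow=3, fast=6
  step 4: fast 6->7->None, no cycle

Cycle: no


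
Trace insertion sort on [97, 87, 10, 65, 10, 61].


Initial: [97, 87, 10, 65, 10, 61]
Insert 87: [87, 97, 10, 65, 10, 61]
Insert 10: [10, 87, 97, 65, 10, 61]
Insert 65: [10, 65, 87, 97, 10, 61]
Insert 10: [10, 10, 65, 87, 97, 61]
Insert 61: [10, 10, 61, 65, 87, 97]

Sorted: [10, 10, 61, 65, 87, 97]


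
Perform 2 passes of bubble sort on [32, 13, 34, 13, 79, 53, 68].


Initial: [32, 13, 34, 13, 79, 53, 68]
Pass 1: [13, 32, 13, 34, 53, 68, 79] (4 swaps)
Pass 2: [13, 13, 32, 34, 53, 68, 79] (1 swaps)

After 2 passes: [13, 13, 32, 34, 53, 68, 79]


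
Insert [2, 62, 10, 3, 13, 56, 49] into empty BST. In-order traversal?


Insert 2: root
Insert 62: R from 2
Insert 10: R from 2 -> L from 62
Insert 3: R from 2 -> L from 62 -> L from 10
Insert 13: R from 2 -> L from 62 -> R from 10
Insert 56: R from 2 -> L from 62 -> R from 10 -> R from 13
Insert 49: R from 2 -> L from 62 -> R from 10 -> R from 13 -> L from 56

In-order: [2, 3, 10, 13, 49, 56, 62]


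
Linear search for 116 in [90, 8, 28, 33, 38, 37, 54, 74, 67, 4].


i=0: 90!=116
i=1: 8!=116
i=2: 28!=116
i=3: 33!=116
i=4: 38!=116
i=5: 37!=116
i=6: 54!=116
i=7: 74!=116
i=8: 67!=116
i=9: 4!=116

Not found, 10 comps


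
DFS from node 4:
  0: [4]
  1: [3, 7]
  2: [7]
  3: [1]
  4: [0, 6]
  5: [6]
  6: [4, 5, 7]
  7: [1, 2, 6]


Visit 4, push [6, 0]
Visit 0, push []
Visit 6, push [7, 5]
Visit 5, push []
Visit 7, push [2, 1]
Visit 1, push [3]
Visit 3, push []
Visit 2, push []

DFS order: [4, 0, 6, 5, 7, 1, 3, 2]


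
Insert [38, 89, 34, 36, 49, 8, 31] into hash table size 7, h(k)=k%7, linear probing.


Insert 38: h=3 -> slot 3
Insert 89: h=5 -> slot 5
Insert 34: h=6 -> slot 6
Insert 36: h=1 -> slot 1
Insert 49: h=0 -> slot 0
Insert 8: h=1, 1 probes -> slot 2
Insert 31: h=3, 1 probes -> slot 4

Table: [49, 36, 8, 38, 31, 89, 34]


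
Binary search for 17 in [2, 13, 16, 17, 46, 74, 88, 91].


Step 1: lo=0, hi=7, mid=3, val=17

Found at index 3


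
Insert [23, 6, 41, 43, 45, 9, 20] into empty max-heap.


Insert 23: [23]
Insert 6: [23, 6]
Insert 41: [41, 6, 23]
Insert 43: [43, 41, 23, 6]
Insert 45: [45, 43, 23, 6, 41]
Insert 9: [45, 43, 23, 6, 41, 9]
Insert 20: [45, 43, 23, 6, 41, 9, 20]

Final heap: [45, 43, 23, 6, 41, 9, 20]


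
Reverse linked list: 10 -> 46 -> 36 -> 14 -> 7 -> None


Step 1: curr=10, set curr.next=prev(None) | reversed so far: 10
Step 2: curr=46, set curr.next=prev(10) | reversed so far: 46 -> 10
Step 3: curr=36, set curr.next=prev(46) | reversed so far: 36 -> 46 -> 10
Step 4: curr=14, set curr.next=prev(36) | reversed so far: 14 -> 36 -> 46 -> 10
Step 5: curr=7, set curr.next=prev(14) | reversed so far: 7 -> 14 -> 36 -> 46 -> 10

7 -> 14 -> 36 -> 46 -> 10 -> None


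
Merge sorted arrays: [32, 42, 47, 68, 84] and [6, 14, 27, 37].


Take 6 from B
Take 14 from B
Take 27 from B
Take 32 from A
Take 37 from B

Merged: [6, 14, 27, 32, 37, 42, 47, 68, 84]


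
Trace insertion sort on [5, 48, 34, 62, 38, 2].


Initial: [5, 48, 34, 62, 38, 2]
Insert 48: [5, 48, 34, 62, 38, 2]
Insert 34: [5, 34, 48, 62, 38, 2]
Insert 62: [5, 34, 48, 62, 38, 2]
Insert 38: [5, 34, 38, 48, 62, 2]
Insert 2: [2, 5, 34, 38, 48, 62]

Sorted: [2, 5, 34, 38, 48, 62]


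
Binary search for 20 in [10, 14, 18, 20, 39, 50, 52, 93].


Step 1: lo=0, hi=7, mid=3, val=20

Found at index 3


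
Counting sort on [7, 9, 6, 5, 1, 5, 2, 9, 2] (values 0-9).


Input: [7, 9, 6, 5, 1, 5, 2, 9, 2]
Counts: [0, 1, 2, 0, 0, 2, 1, 1, 0, 2]

Sorted: [1, 2, 2, 5, 5, 6, 7, 9, 9]


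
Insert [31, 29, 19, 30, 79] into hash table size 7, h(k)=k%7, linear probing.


Insert 31: h=3 -> slot 3
Insert 29: h=1 -> slot 1
Insert 19: h=5 -> slot 5
Insert 30: h=2 -> slot 2
Insert 79: h=2, 2 probes -> slot 4

Table: [None, 29, 30, 31, 79, 19, None]


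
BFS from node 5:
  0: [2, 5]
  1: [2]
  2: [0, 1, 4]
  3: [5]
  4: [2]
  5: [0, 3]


Visit 5, enqueue [0, 3]
Visit 0, enqueue [2]
Visit 3, enqueue []
Visit 2, enqueue [1, 4]
Visit 1, enqueue []
Visit 4, enqueue []

BFS order: [5, 0, 3, 2, 1, 4]


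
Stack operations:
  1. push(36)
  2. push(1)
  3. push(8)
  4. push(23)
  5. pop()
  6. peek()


push(36) -> [36]
push(1) -> [36, 1]
push(8) -> [36, 1, 8]
push(23) -> [36, 1, 8, 23]
pop()->23, [36, 1, 8]
peek()->8

Final stack: [36, 1, 8]


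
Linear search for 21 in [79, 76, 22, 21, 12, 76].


i=0: 79!=21
i=1: 76!=21
i=2: 22!=21
i=3: 21==21 found!

Found at 3, 4 comps


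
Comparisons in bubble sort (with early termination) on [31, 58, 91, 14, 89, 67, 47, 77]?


Algorithm: bubble sort (with early termination)
Input: [31, 58, 91, 14, 89, 67, 47, 77]
Sorted: [14, 31, 47, 58, 67, 77, 89, 91]

25


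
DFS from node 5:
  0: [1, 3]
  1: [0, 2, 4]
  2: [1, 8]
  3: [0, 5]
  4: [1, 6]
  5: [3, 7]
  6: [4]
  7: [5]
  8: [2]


Visit 5, push [7, 3]
Visit 3, push [0]
Visit 0, push [1]
Visit 1, push [4, 2]
Visit 2, push [8]
Visit 8, push []
Visit 4, push [6]
Visit 6, push []
Visit 7, push []

DFS order: [5, 3, 0, 1, 2, 8, 4, 6, 7]


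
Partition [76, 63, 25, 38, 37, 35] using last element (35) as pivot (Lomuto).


Pivot: 35
  25 <= 35: swap -> [25, 63, 76, 38, 37, 35]
Place pivot at 1: [25, 35, 76, 38, 37, 63]

Partitioned: [25, 35, 76, 38, 37, 63]


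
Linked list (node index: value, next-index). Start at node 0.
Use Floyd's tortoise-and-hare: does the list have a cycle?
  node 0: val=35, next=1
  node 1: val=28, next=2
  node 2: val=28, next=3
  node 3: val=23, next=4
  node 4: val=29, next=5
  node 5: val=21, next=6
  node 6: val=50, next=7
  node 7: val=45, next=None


Floyd's tortoise (slow, +1) and hare (fast, +2):
  init: slow=0, fast=0
  step 1: slow=1, fast=2
  step 2: slow=2, fast=4
  step 3: slow=3, fast=6
  step 4: fast 6->7->None, no cycle

Cycle: no


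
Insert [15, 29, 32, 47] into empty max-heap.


Insert 15: [15]
Insert 29: [29, 15]
Insert 32: [32, 15, 29]
Insert 47: [47, 32, 29, 15]

Final heap: [47, 32, 29, 15]


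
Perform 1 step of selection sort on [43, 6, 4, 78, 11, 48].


Initial: [43, 6, 4, 78, 11, 48]
Step 1: min=4 at 2
  Swap: [4, 6, 43, 78, 11, 48]

After 1 step: [4, 6, 43, 78, 11, 48]


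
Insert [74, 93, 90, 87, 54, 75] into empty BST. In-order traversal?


Insert 74: root
Insert 93: R from 74
Insert 90: R from 74 -> L from 93
Insert 87: R from 74 -> L from 93 -> L from 90
Insert 54: L from 74
Insert 75: R from 74 -> L from 93 -> L from 90 -> L from 87

In-order: [54, 74, 75, 87, 90, 93]


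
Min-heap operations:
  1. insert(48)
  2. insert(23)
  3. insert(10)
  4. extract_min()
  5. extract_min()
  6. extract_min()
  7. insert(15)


insert(48) -> [48]
insert(23) -> [23, 48]
insert(10) -> [10, 48, 23]
extract_min()->10, [23, 48]
extract_min()->23, [48]
extract_min()->48, []
insert(15) -> [15]

Final heap: [15]


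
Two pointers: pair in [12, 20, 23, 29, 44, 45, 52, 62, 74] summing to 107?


lo=0(12)+hi=8(74)=86
lo=1(20)+hi=8(74)=94
lo=2(23)+hi=8(74)=97
lo=3(29)+hi=8(74)=103
lo=4(44)+hi=8(74)=118
lo=4(44)+hi=7(62)=106
lo=5(45)+hi=7(62)=107

Yes: 45+62=107


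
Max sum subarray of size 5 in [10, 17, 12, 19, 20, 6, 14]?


[0:5]: 78
[1:6]: 74
[2:7]: 71

Max: 78 at [0:5]


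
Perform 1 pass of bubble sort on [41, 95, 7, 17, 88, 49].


Initial: [41, 95, 7, 17, 88, 49]
Pass 1: [41, 7, 17, 88, 49, 95] (4 swaps)

After 1 pass: [41, 7, 17, 88, 49, 95]


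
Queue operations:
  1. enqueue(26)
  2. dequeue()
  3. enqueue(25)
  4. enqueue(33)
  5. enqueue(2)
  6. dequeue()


enqueue(26) -> [26]
dequeue()->26, []
enqueue(25) -> [25]
enqueue(33) -> [25, 33]
enqueue(2) -> [25, 33, 2]
dequeue()->25, [33, 2]

Final queue: [33, 2]


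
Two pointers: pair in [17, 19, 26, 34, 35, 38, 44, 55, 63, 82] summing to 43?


lo=0(17)+hi=9(82)=99
lo=0(17)+hi=8(63)=80
lo=0(17)+hi=7(55)=72
lo=0(17)+hi=6(44)=61
lo=0(17)+hi=5(38)=55
lo=0(17)+hi=4(35)=52
lo=0(17)+hi=3(34)=51
lo=0(17)+hi=2(26)=43

Yes: 17+26=43


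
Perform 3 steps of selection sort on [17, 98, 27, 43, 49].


Initial: [17, 98, 27, 43, 49]
Step 1: min=17 at 0
  Swap: [17, 98, 27, 43, 49]
Step 2: min=27 at 2
  Swap: [17, 27, 98, 43, 49]
Step 3: min=43 at 3
  Swap: [17, 27, 43, 98, 49]

After 3 steps: [17, 27, 43, 98, 49]


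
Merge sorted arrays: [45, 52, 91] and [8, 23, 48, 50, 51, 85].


Take 8 from B
Take 23 from B
Take 45 from A
Take 48 from B
Take 50 from B
Take 51 from B
Take 52 from A
Take 85 from B

Merged: [8, 23, 45, 48, 50, 51, 52, 85, 91]


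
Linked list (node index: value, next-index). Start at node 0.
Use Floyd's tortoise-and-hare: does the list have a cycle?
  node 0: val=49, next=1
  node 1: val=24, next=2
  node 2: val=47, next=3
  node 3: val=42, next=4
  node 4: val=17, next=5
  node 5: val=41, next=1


Floyd's tortoise (slow, +1) and hare (fast, +2):
  init: slow=0, fast=0
  step 1: slow=1, fast=2
  step 2: slow=2, fast=4
  step 3: slow=3, fast=1
  step 4: slow=4, fast=3
  step 5: slow=5, fast=5
  slow == fast at node 5: cycle detected

Cycle: yes


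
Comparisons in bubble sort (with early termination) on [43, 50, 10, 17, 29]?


Algorithm: bubble sort (with early termination)
Input: [43, 50, 10, 17, 29]
Sorted: [10, 17, 29, 43, 50]

9


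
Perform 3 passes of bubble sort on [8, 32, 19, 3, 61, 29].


Initial: [8, 32, 19, 3, 61, 29]
Pass 1: [8, 19, 3, 32, 29, 61] (3 swaps)
Pass 2: [8, 3, 19, 29, 32, 61] (2 swaps)
Pass 3: [3, 8, 19, 29, 32, 61] (1 swaps)

After 3 passes: [3, 8, 19, 29, 32, 61]


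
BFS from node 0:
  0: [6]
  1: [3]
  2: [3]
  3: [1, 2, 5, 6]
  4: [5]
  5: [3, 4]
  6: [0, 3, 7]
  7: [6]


Visit 0, enqueue [6]
Visit 6, enqueue [3, 7]
Visit 3, enqueue [1, 2, 5]
Visit 7, enqueue []
Visit 1, enqueue []
Visit 2, enqueue []
Visit 5, enqueue [4]
Visit 4, enqueue []

BFS order: [0, 6, 3, 7, 1, 2, 5, 4]


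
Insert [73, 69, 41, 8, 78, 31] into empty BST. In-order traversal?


Insert 73: root
Insert 69: L from 73
Insert 41: L from 73 -> L from 69
Insert 8: L from 73 -> L from 69 -> L from 41
Insert 78: R from 73
Insert 31: L from 73 -> L from 69 -> L from 41 -> R from 8

In-order: [8, 31, 41, 69, 73, 78]


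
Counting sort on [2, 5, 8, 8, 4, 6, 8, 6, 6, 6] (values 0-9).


Input: [2, 5, 8, 8, 4, 6, 8, 6, 6, 6]
Counts: [0, 0, 1, 0, 1, 1, 4, 0, 3, 0]

Sorted: [2, 4, 5, 6, 6, 6, 6, 8, 8, 8]


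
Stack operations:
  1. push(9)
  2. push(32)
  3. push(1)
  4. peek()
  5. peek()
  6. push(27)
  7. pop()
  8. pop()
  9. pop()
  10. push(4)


push(9) -> [9]
push(32) -> [9, 32]
push(1) -> [9, 32, 1]
peek()->1
peek()->1
push(27) -> [9, 32, 1, 27]
pop()->27, [9, 32, 1]
pop()->1, [9, 32]
pop()->32, [9]
push(4) -> [9, 4]

Final stack: [9, 4]


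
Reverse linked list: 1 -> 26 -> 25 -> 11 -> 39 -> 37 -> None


Step 1: curr=1, set curr.next=prev(None) | reversed so far: 1
Step 2: curr=26, set curr.next=prev(1) | reversed so far: 26 -> 1
Step 3: curr=25, set curr.next=prev(26) | reversed so far: 25 -> 26 -> 1
Step 4: curr=11, set curr.next=prev(25) | reversed so far: 11 -> 25 -> 26 -> 1
Step 5: curr=39, set curr.next=prev(11) | reversed so far: 39 -> 11 -> 25 -> 26 -> 1
Step 6: curr=37, set curr.next=prev(39) | reversed so far: 37 -> 39 -> 11 -> 25 -> 26 -> 1

37 -> 39 -> 11 -> 25 -> 26 -> 1 -> None


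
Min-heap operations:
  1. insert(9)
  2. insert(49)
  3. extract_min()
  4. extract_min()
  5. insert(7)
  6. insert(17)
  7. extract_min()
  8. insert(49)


insert(9) -> [9]
insert(49) -> [9, 49]
extract_min()->9, [49]
extract_min()->49, []
insert(7) -> [7]
insert(17) -> [7, 17]
extract_min()->7, [17]
insert(49) -> [17, 49]

Final heap: [17, 49]


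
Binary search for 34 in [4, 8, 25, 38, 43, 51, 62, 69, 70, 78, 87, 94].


Step 1: lo=0, hi=11, mid=5, val=51
Step 2: lo=0, hi=4, mid=2, val=25
Step 3: lo=3, hi=4, mid=3, val=38

Not found


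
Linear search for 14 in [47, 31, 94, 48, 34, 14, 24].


i=0: 47!=14
i=1: 31!=14
i=2: 94!=14
i=3: 48!=14
i=4: 34!=14
i=5: 14==14 found!

Found at 5, 6 comps


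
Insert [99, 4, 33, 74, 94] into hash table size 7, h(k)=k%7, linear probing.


Insert 99: h=1 -> slot 1
Insert 4: h=4 -> slot 4
Insert 33: h=5 -> slot 5
Insert 74: h=4, 2 probes -> slot 6
Insert 94: h=3 -> slot 3

Table: [None, 99, None, 94, 4, 33, 74]


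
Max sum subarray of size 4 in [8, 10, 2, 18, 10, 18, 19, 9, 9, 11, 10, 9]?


[0:4]: 38
[1:5]: 40
[2:6]: 48
[3:7]: 65
[4:8]: 56
[5:9]: 55
[6:10]: 48
[7:11]: 39
[8:12]: 39

Max: 65 at [3:7]


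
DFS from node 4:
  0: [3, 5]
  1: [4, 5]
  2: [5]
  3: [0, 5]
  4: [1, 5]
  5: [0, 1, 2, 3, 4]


Visit 4, push [5, 1]
Visit 1, push [5]
Visit 5, push [3, 2, 0]
Visit 0, push [3]
Visit 3, push []
Visit 2, push []

DFS order: [4, 1, 5, 0, 3, 2]


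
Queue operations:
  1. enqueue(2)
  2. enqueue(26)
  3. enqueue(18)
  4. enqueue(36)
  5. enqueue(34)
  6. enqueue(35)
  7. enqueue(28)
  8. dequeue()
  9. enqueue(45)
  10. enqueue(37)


enqueue(2) -> [2]
enqueue(26) -> [2, 26]
enqueue(18) -> [2, 26, 18]
enqueue(36) -> [2, 26, 18, 36]
enqueue(34) -> [2, 26, 18, 36, 34]
enqueue(35) -> [2, 26, 18, 36, 34, 35]
enqueue(28) -> [2, 26, 18, 36, 34, 35, 28]
dequeue()->2, [26, 18, 36, 34, 35, 28]
enqueue(45) -> [26, 18, 36, 34, 35, 28, 45]
enqueue(37) -> [26, 18, 36, 34, 35, 28, 45, 37]

Final queue: [26, 18, 36, 34, 35, 28, 45, 37]


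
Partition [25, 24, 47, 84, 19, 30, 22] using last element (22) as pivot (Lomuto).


Pivot: 22
  19 <= 22: swap -> [19, 24, 47, 84, 25, 30, 22]
Place pivot at 1: [19, 22, 47, 84, 25, 30, 24]

Partitioned: [19, 22, 47, 84, 25, 30, 24]


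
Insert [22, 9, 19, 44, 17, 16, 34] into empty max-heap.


Insert 22: [22]
Insert 9: [22, 9]
Insert 19: [22, 9, 19]
Insert 44: [44, 22, 19, 9]
Insert 17: [44, 22, 19, 9, 17]
Insert 16: [44, 22, 19, 9, 17, 16]
Insert 34: [44, 22, 34, 9, 17, 16, 19]

Final heap: [44, 22, 34, 9, 17, 16, 19]


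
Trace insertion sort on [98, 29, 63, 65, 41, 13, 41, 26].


Initial: [98, 29, 63, 65, 41, 13, 41, 26]
Insert 29: [29, 98, 63, 65, 41, 13, 41, 26]
Insert 63: [29, 63, 98, 65, 41, 13, 41, 26]
Insert 65: [29, 63, 65, 98, 41, 13, 41, 26]
Insert 41: [29, 41, 63, 65, 98, 13, 41, 26]
Insert 13: [13, 29, 41, 63, 65, 98, 41, 26]
Insert 41: [13, 29, 41, 41, 63, 65, 98, 26]
Insert 26: [13, 26, 29, 41, 41, 63, 65, 98]

Sorted: [13, 26, 29, 41, 41, 63, 65, 98]


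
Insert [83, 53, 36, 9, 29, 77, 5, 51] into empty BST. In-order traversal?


Insert 83: root
Insert 53: L from 83
Insert 36: L from 83 -> L from 53
Insert 9: L from 83 -> L from 53 -> L from 36
Insert 29: L from 83 -> L from 53 -> L from 36 -> R from 9
Insert 77: L from 83 -> R from 53
Insert 5: L from 83 -> L from 53 -> L from 36 -> L from 9
Insert 51: L from 83 -> L from 53 -> R from 36

In-order: [5, 9, 29, 36, 51, 53, 77, 83]


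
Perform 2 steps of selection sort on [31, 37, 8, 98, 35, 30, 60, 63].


Initial: [31, 37, 8, 98, 35, 30, 60, 63]
Step 1: min=8 at 2
  Swap: [8, 37, 31, 98, 35, 30, 60, 63]
Step 2: min=30 at 5
  Swap: [8, 30, 31, 98, 35, 37, 60, 63]

After 2 steps: [8, 30, 31, 98, 35, 37, 60, 63]


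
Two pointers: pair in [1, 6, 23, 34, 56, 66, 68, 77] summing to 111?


lo=0(1)+hi=7(77)=78
lo=1(6)+hi=7(77)=83
lo=2(23)+hi=7(77)=100
lo=3(34)+hi=7(77)=111

Yes: 34+77=111


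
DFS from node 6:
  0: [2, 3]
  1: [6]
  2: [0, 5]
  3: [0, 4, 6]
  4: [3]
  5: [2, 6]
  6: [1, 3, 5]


Visit 6, push [5, 3, 1]
Visit 1, push []
Visit 3, push [4, 0]
Visit 0, push [2]
Visit 2, push [5]
Visit 5, push []
Visit 4, push []

DFS order: [6, 1, 3, 0, 2, 5, 4]


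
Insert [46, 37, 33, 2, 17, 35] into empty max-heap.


Insert 46: [46]
Insert 37: [46, 37]
Insert 33: [46, 37, 33]
Insert 2: [46, 37, 33, 2]
Insert 17: [46, 37, 33, 2, 17]
Insert 35: [46, 37, 35, 2, 17, 33]

Final heap: [46, 37, 35, 2, 17, 33]


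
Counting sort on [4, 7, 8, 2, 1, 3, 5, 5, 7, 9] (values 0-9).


Input: [4, 7, 8, 2, 1, 3, 5, 5, 7, 9]
Counts: [0, 1, 1, 1, 1, 2, 0, 2, 1, 1]

Sorted: [1, 2, 3, 4, 5, 5, 7, 7, 8, 9]


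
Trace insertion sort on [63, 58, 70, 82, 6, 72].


Initial: [63, 58, 70, 82, 6, 72]
Insert 58: [58, 63, 70, 82, 6, 72]
Insert 70: [58, 63, 70, 82, 6, 72]
Insert 82: [58, 63, 70, 82, 6, 72]
Insert 6: [6, 58, 63, 70, 82, 72]
Insert 72: [6, 58, 63, 70, 72, 82]

Sorted: [6, 58, 63, 70, 72, 82]


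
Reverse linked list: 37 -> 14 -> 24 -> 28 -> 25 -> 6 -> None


Step 1: curr=37, set curr.next=prev(None) | reversed so far: 37
Step 2: curr=14, set curr.next=prev(37) | reversed so far: 14 -> 37
Step 3: curr=24, set curr.next=prev(14) | reversed so far: 24 -> 14 -> 37
Step 4: curr=28, set curr.next=prev(24) | reversed so far: 28 -> 24 -> 14 -> 37
Step 5: curr=25, set curr.next=prev(28) | reversed so far: 25 -> 28 -> 24 -> 14 -> 37
Step 6: curr=6, set curr.next=prev(25) | reversed so far: 6 -> 25 -> 28 -> 24 -> 14 -> 37

6 -> 25 -> 28 -> 24 -> 14 -> 37 -> None


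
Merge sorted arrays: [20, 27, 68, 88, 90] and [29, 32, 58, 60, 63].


Take 20 from A
Take 27 from A
Take 29 from B
Take 32 from B
Take 58 from B
Take 60 from B
Take 63 from B

Merged: [20, 27, 29, 32, 58, 60, 63, 68, 88, 90]


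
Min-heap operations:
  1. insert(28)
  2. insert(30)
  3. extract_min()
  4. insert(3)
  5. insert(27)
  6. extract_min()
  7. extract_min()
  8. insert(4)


insert(28) -> [28]
insert(30) -> [28, 30]
extract_min()->28, [30]
insert(3) -> [3, 30]
insert(27) -> [3, 30, 27]
extract_min()->3, [27, 30]
extract_min()->27, [30]
insert(4) -> [4, 30]

Final heap: [4, 30]
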